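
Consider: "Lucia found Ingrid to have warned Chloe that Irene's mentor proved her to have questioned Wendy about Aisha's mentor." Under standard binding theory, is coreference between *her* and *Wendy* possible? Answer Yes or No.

*Wendy* is an R-expression; Principle C requires it to be free (not bound by any c-commanding expression).
— her: subject of the clause headed by 'questioned'; the pronoun c-commands the R-expression — coreference blocked (Principle C).

No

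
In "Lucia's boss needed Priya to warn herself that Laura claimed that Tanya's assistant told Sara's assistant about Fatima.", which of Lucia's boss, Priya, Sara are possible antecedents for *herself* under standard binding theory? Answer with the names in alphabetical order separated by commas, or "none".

*herself* is a reflexive; Principle A requires it to be bound within its binding domain — the clause headed by 'warn'.
— Lucia's boss: subject of the matrix clause; c-commands the reflexive but lies outside its binding domain — cannot bind it (Principle A).
— Priya: subject of the clause headed by 'warn'; c-commands the reflexive within its binding domain — allowed (Principle A).
— Sara: possessor inside the object DP of the clause headed by 'told'; does not c-command the reflexive — cannot bind it (Principle A).

Priya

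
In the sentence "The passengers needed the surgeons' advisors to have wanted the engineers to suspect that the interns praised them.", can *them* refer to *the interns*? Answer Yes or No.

No

*them* is a pronoun; Principle B requires it to be free in its binding domain — the clause headed by 'praised'.
— the interns: subject of the clause headed by 'praised'; c-commands the pronoun within its binding domain — blocked (Principle B).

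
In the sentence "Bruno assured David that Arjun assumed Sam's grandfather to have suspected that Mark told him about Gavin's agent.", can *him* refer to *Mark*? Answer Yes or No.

*him* is a pronoun; Principle B requires it to be free in its binding domain — the clause headed by 'told'.
— Mark: subject of the clause headed by 'told'; c-commands the pronoun within its binding domain — blocked (Principle B).

No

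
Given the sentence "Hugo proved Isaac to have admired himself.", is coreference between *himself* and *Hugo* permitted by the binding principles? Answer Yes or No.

*himself* is a reflexive; Principle A requires it to be bound within its binding domain — the clause headed by 'admired'.
— Hugo: subject of the matrix clause; c-commands the reflexive but lies outside its binding domain — cannot bind it (Principle A).

No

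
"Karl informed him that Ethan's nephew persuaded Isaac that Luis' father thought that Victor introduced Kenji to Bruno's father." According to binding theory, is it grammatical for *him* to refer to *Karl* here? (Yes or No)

No

*Karl* is an R-expression; Principle C requires it to be free (not bound by any c-commanding expression).
— him: object of the matrix clause; the R-expression locally c-commands the pronoun — coreference blocked (Principle B on the pronoun).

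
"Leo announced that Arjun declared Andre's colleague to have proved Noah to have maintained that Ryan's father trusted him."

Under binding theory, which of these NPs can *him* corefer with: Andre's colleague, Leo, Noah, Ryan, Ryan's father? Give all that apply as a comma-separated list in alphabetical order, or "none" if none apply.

Andre's colleague, Leo, Noah, Ryan

*him* is a pronoun; Principle B requires it to be free in its binding domain — the clause headed by 'trusted'.
— Andre's colleague: subject of the clause headed by 'proved'; c-commands the pronoun but lies outside its binding domain — allowed.
— Leo: subject of the matrix clause; c-commands the pronoun but lies outside its binding domain — allowed.
— Noah: subject of the clause headed by 'maintained'; c-commands the pronoun but lies outside its binding domain — allowed.
— Ryan: possessor inside the subject DP of the clause headed by 'trusted'; does not c-command the pronoun — Principle B does not apply; allowed.
— Ryan's father: subject of the clause headed by 'trusted'; c-commands the pronoun within its binding domain — blocked (Principle B).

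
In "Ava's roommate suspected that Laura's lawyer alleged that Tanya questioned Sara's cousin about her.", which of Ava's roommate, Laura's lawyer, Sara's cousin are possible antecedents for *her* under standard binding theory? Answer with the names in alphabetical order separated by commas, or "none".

Ava's roommate, Laura's lawyer

*her* is a pronoun; Principle B requires it to be free in its binding domain — the clause headed by 'questioned'.
— Ava's roommate: subject of the matrix clause; c-commands the pronoun but lies outside its binding domain — allowed.
— Laura's lawyer: subject of the clause headed by 'alleged'; c-commands the pronoun but lies outside its binding domain — allowed.
— Sara's cousin: object of the clause headed by 'questioned'; c-commands the pronoun within its binding domain — blocked (Principle B).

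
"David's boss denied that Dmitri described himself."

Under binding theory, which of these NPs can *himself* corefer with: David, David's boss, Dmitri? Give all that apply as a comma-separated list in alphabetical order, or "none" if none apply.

*himself* is a reflexive; Principle A requires it to be bound within its binding domain — the clause headed by 'described'.
— David: possessor inside the subject DP of the matrix clause; does not c-command the reflexive — cannot bind it (Principle A).
— David's boss: subject of the matrix clause; c-commands the reflexive but lies outside its binding domain — cannot bind it (Principle A).
— Dmitri: subject of the clause headed by 'described'; c-commands the reflexive within its binding domain — allowed (Principle A).

Dmitri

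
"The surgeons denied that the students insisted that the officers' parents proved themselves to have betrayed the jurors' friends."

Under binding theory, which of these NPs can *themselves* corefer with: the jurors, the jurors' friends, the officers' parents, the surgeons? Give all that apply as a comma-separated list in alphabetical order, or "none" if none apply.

the officers' parents

*themselves* is a reflexive; Principle A requires it to be bound within its binding domain — the clause headed by 'proved'.
— the jurors: possessor inside the object DP of the clause headed by 'betrayed'; does not c-command the reflexive — cannot bind it (Principle A).
— the jurors' friends: object of the clause headed by 'betrayed'; does not c-command the reflexive — cannot bind it (Principle A).
— the officers' parents: subject of the clause headed by 'proved'; c-commands the reflexive within its binding domain — allowed (Principle A).
— the surgeons: subject of the matrix clause; c-commands the reflexive but lies outside its binding domain — cannot bind it (Principle A).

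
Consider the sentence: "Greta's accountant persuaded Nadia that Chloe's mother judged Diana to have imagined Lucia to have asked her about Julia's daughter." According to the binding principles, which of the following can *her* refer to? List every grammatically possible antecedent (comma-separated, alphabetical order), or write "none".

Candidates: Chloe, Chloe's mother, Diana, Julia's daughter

Chloe, Chloe's mother, Diana

*her* is a pronoun; Principle B requires it to be free in its binding domain — the clause headed by 'asked'.
— Chloe: possessor inside the subject DP of the clause headed by 'judged'; does not c-command the pronoun — Principle B does not apply; allowed.
— Chloe's mother: subject of the clause headed by 'judged'; c-commands the pronoun but lies outside its binding domain — allowed.
— Diana: subject of the clause headed by 'imagined'; c-commands the pronoun but lies outside its binding domain — allowed.
— Julia's daughter: second object of the clause headed by 'asked'; is c-commanded by the pronoun; coreference would bind this R-expression — blocked (Principle C).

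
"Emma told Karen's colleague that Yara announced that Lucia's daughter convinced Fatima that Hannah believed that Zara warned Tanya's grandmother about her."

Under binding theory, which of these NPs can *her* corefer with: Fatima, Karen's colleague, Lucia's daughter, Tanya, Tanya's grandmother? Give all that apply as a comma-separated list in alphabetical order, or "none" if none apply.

Fatima, Karen's colleague, Lucia's daughter, Tanya

*her* is a pronoun; Principle B requires it to be free in its binding domain — the clause headed by 'warned'.
— Fatima: object of the clause headed by 'convinced'; c-commands the pronoun but lies outside its binding domain — allowed.
— Karen's colleague: object of the matrix clause; c-commands the pronoun but lies outside its binding domain — allowed.
— Lucia's daughter: subject of the clause headed by 'convinced'; c-commands the pronoun but lies outside its binding domain — allowed.
— Tanya: possessor inside the object DP of the clause headed by 'warned'; does not c-command the pronoun — Principle B does not apply; allowed.
— Tanya's grandmother: object of the clause headed by 'warned'; c-commands the pronoun within its binding domain — blocked (Principle B).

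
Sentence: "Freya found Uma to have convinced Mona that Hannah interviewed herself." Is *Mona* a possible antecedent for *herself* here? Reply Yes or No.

No

*herself* is a reflexive; Principle A requires it to be bound within its binding domain — the clause headed by 'interviewed'.
— Mona: object of the clause headed by 'convinced'; c-commands the reflexive but lies outside its binding domain — cannot bind it (Principle A).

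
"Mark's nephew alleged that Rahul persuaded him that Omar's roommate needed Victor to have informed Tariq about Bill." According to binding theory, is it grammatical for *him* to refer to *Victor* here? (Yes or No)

No

*Victor* is an R-expression; Principle C requires it to be free (not bound by any c-commanding expression).
— him: object of the clause headed by 'persuaded'; the pronoun c-commands the R-expression — coreference blocked (Principle C).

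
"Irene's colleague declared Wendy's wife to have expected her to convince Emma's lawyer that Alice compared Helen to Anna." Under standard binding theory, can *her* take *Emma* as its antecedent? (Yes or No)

*her* is a pronoun; Principle B requires it to be free in its binding domain — the clause headed by 'expected'.
— Emma: possessor inside the object DP of the clause headed by 'convince'; is c-commanded by the pronoun; coreference would bind this R-expression — blocked (Principle C).

No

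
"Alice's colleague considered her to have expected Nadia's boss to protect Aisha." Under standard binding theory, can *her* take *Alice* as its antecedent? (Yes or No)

*her* is a pronoun; Principle B requires it to be free in its binding domain — the matrix clause.
— Alice: possessor inside the subject DP of the matrix clause; does not c-command the pronoun — Principle B does not apply; allowed.

Yes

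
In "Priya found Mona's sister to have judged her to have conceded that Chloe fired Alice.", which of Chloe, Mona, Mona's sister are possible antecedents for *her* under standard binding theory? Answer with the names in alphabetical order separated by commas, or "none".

Mona

*her* is a pronoun; Principle B requires it to be free in its binding domain — the clause headed by 'judged'.
— Chloe: subject of the clause headed by 'fired'; is c-commanded by the pronoun; coreference would bind this R-expression — blocked (Principle C).
— Mona: possessor inside the subject DP of the clause headed by 'judged'; does not c-command the pronoun — Principle B does not apply; allowed.
— Mona's sister: subject of the clause headed by 'judged'; c-commands the pronoun within its binding domain — blocked (Principle B).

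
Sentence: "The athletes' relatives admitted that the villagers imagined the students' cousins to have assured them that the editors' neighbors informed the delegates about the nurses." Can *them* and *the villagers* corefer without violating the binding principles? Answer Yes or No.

*the villagers* is an R-expression; Principle C requires it to be free (not bound by any c-commanding expression).
— them: object of the clause headed by 'assured'; the pronoun does not c-command the R-expression — coreference allowed.

Yes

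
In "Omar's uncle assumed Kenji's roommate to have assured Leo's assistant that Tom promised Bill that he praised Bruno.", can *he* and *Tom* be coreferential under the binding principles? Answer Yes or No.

*Tom* is an R-expression; Principle C requires it to be free (not bound by any c-commanding expression).
— he: subject of the clause headed by 'praised'; the pronoun does not c-command the R-expression — coreference allowed.

Yes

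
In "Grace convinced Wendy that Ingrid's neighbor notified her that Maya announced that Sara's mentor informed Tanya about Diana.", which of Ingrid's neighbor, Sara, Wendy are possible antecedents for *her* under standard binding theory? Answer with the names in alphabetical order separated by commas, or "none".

Wendy

*her* is a pronoun; Principle B requires it to be free in its binding domain — the clause headed by 'notified'.
— Ingrid's neighbor: subject of the clause headed by 'notified'; c-commands the pronoun within its binding domain — blocked (Principle B).
— Sara: possessor inside the subject DP of the clause headed by 'informed'; is c-commanded by the pronoun; coreference would bind this R-expression — blocked (Principle C).
— Wendy: object of the matrix clause; c-commands the pronoun but lies outside its binding domain — allowed.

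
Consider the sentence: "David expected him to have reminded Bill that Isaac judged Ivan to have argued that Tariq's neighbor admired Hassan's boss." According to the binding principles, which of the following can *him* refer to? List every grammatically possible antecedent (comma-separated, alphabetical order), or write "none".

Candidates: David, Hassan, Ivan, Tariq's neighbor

*him* is a pronoun; Principle B requires it to be free in its binding domain — the matrix clause.
— David: subject of the matrix clause; c-commands the pronoun within its binding domain — blocked (Principle B).
— Hassan: possessor inside the object DP of the clause headed by 'admired'; is c-commanded by the pronoun; coreference would bind this R-expression — blocked (Principle C).
— Ivan: subject of the clause headed by 'argued'; is c-commanded by the pronoun; coreference would bind this R-expression — blocked (Principle C).
— Tariq's neighbor: subject of the clause headed by 'admired'; is c-commanded by the pronoun; coreference would bind this R-expression — blocked (Principle C).

none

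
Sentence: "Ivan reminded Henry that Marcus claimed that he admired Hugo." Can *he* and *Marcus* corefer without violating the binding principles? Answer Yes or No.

*Marcus* is an R-expression; Principle C requires it to be free (not bound by any c-commanding expression).
— he: subject of the clause headed by 'admired'; the pronoun does not c-command the R-expression — coreference allowed.

Yes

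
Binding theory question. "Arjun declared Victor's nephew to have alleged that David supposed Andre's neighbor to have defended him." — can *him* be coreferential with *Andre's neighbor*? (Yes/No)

*him* is a pronoun; Principle B requires it to be free in its binding domain — the clause headed by 'defended'.
— Andre's neighbor: subject of the clause headed by 'defended'; c-commands the pronoun within its binding domain — blocked (Principle B).

No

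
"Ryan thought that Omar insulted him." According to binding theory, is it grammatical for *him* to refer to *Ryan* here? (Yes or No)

*Ryan* is an R-expression; Principle C requires it to be free (not bound by any c-commanding expression).
— him: object of the clause headed by 'insulted'; the pronoun does not c-command the R-expression — coreference allowed.

Yes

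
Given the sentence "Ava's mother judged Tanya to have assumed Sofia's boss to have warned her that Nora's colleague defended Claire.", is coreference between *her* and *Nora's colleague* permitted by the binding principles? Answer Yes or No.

No

*her* is a pronoun; Principle B requires it to be free in its binding domain — the clause headed by 'warned'.
— Nora's colleague: subject of the clause headed by 'defended'; is c-commanded by the pronoun; coreference would bind this R-expression — blocked (Principle C).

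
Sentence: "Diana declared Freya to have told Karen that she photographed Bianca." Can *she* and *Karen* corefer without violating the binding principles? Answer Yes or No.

*Karen* is an R-expression; Principle C requires it to be free (not bound by any c-commanding expression).
— she: subject of the clause headed by 'photographed'; the pronoun does not c-command the R-expression — coreference allowed.

Yes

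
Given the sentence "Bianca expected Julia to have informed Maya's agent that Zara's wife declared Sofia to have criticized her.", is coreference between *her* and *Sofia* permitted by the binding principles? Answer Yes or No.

*her* is a pronoun; Principle B requires it to be free in its binding domain — the clause headed by 'criticized'.
— Sofia: subject of the clause headed by 'criticized'; c-commands the pronoun within its binding domain — blocked (Principle B).

No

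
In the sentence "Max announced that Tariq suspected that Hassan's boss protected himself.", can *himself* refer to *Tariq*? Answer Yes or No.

No

*himself* is a reflexive; Principle A requires it to be bound within its binding domain — the clause headed by 'protected'.
— Tariq: subject of the clause headed by 'suspected'; c-commands the reflexive but lies outside its binding domain — cannot bind it (Principle A).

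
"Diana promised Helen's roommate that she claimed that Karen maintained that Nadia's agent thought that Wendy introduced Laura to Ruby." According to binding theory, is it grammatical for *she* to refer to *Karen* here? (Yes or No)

*Karen* is an R-expression; Principle C requires it to be free (not bound by any c-commanding expression).
— she: subject of the clause headed by 'claimed'; the pronoun c-commands the R-expression — coreference blocked (Principle C).

No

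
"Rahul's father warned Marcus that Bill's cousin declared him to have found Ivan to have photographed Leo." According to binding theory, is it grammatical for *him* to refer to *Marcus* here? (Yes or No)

Yes

*Marcus* is an R-expression; Principle C requires it to be free (not bound by any c-commanding expression).
— him: subject of the clause headed by 'found'; the pronoun does not c-command the R-expression — coreference allowed.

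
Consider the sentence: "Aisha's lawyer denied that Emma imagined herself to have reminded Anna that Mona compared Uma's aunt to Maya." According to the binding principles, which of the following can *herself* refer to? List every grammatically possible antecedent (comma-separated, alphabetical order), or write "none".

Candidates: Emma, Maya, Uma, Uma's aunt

Emma

*herself* is a reflexive; Principle A requires it to be bound within its binding domain — the clause headed by 'imagined'.
— Emma: subject of the clause headed by 'imagined'; c-commands the reflexive within its binding domain — allowed (Principle A).
— Maya: second object of the clause headed by 'compared'; does not c-command the reflexive — cannot bind it (Principle A).
— Uma: possessor inside the object DP of the clause headed by 'compared'; does not c-command the reflexive — cannot bind it (Principle A).
— Uma's aunt: object of the clause headed by 'compared'; does not c-command the reflexive — cannot bind it (Principle A).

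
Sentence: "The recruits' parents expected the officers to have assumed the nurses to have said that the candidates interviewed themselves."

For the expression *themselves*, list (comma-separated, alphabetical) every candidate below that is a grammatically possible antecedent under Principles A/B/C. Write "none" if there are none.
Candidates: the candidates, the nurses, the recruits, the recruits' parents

the candidates

*themselves* is a reflexive; Principle A requires it to be bound within its binding domain — the clause headed by 'interviewed'.
— the candidates: subject of the clause headed by 'interviewed'; c-commands the reflexive within its binding domain — allowed (Principle A).
— the nurses: subject of the clause headed by 'said'; c-commands the reflexive but lies outside its binding domain — cannot bind it (Principle A).
— the recruits: possessor inside the subject DP of the matrix clause; does not c-command the reflexive — cannot bind it (Principle A).
— the recruits' parents: subject of the matrix clause; c-commands the reflexive but lies outside its binding domain — cannot bind it (Principle A).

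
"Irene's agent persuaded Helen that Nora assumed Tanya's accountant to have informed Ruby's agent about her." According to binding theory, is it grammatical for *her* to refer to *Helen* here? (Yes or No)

Yes

*Helen* is an R-expression; Principle C requires it to be free (not bound by any c-commanding expression).
— her: second object of the clause headed by 'informed'; the pronoun does not c-command the R-expression — coreference allowed.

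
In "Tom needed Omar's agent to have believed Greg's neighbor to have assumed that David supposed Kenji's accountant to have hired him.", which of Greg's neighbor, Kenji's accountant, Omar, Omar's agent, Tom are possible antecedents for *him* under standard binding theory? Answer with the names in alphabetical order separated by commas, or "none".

Greg's neighbor, Omar, Omar's agent, Tom

*him* is a pronoun; Principle B requires it to be free in its binding domain — the clause headed by 'hired'.
— Greg's neighbor: subject of the clause headed by 'assumed'; c-commands the pronoun but lies outside its binding domain — allowed.
— Kenji's accountant: subject of the clause headed by 'hired'; c-commands the pronoun within its binding domain — blocked (Principle B).
— Omar: possessor inside the subject DP of the clause headed by 'believed'; does not c-command the pronoun — Principle B does not apply; allowed.
— Omar's agent: subject of the clause headed by 'believed'; c-commands the pronoun but lies outside its binding domain — allowed.
— Tom: subject of the matrix clause; c-commands the pronoun but lies outside its binding domain — allowed.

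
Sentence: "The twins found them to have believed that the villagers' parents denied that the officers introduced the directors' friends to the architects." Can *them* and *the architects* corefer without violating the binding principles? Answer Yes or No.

No

*the architects* is an R-expression; Principle C requires it to be free (not bound by any c-commanding expression).
— them: subject of the clause headed by 'believed'; the pronoun c-commands the R-expression — coreference blocked (Principle C).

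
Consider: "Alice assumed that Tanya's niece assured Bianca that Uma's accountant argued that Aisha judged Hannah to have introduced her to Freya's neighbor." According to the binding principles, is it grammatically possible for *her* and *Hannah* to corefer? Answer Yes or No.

*her* is a pronoun; Principle B requires it to be free in its binding domain — the clause headed by 'introduced'.
— Hannah: subject of the clause headed by 'introduced'; c-commands the pronoun within its binding domain — blocked (Principle B).

No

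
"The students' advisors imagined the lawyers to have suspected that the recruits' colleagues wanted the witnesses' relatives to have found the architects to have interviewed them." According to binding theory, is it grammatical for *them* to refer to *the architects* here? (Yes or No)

No

*the architects* is an R-expression; Principle C requires it to be free (not bound by any c-commanding expression).
— them: object of the clause headed by 'interviewed'; the R-expression locally c-commands the pronoun — coreference blocked (Principle B on the pronoun).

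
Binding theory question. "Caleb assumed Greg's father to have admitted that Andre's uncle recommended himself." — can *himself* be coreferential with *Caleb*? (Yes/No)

*himself* is a reflexive; Principle A requires it to be bound within its binding domain — the clause headed by 'recommended'.
— Caleb: subject of the matrix clause; c-commands the reflexive but lies outside its binding domain — cannot bind it (Principle A).

No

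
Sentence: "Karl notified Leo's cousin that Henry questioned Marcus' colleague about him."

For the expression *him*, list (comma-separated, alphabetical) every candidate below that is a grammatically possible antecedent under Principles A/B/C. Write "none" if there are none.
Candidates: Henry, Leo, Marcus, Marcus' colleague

*him* is a pronoun; Principle B requires it to be free in its binding domain — the clause headed by 'questioned'.
— Henry: subject of the clause headed by 'questioned'; c-commands the pronoun within its binding domain — blocked (Principle B).
— Leo: possessor inside the object DP of the matrix clause; does not c-command the pronoun — Principle B does not apply; allowed.
— Marcus: possessor inside the object DP of the clause headed by 'questioned'; does not c-command the pronoun — Principle B does not apply; allowed.
— Marcus' colleague: object of the clause headed by 'questioned'; c-commands the pronoun within its binding domain — blocked (Principle B).

Leo, Marcus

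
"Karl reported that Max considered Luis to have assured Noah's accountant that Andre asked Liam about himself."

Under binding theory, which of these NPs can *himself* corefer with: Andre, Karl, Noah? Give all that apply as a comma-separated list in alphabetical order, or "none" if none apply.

Andre

*himself* is a reflexive; Principle A requires it to be bound within its binding domain — the clause headed by 'asked'.
— Andre: subject of the clause headed by 'asked'; c-commands the reflexive within its binding domain — allowed (Principle A).
— Karl: subject of the matrix clause; c-commands the reflexive but lies outside its binding domain — cannot bind it (Principle A).
— Noah: possessor inside the object DP of the clause headed by 'assured'; does not c-command the reflexive — cannot bind it (Principle A).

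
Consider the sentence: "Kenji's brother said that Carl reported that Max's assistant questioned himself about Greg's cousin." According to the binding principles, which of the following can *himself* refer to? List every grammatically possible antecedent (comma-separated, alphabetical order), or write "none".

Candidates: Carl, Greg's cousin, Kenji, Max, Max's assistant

Max's assistant

*himself* is a reflexive; Principle A requires it to be bound within its binding domain — the clause headed by 'questioned'.
— Carl: subject of the clause headed by 'reported'; c-commands the reflexive but lies outside its binding domain — cannot bind it (Principle A).
— Greg's cousin: second object of the clause headed by 'questioned'; does not c-command the reflexive — cannot bind it (Principle A).
— Kenji: possessor inside the subject DP of the matrix clause; does not c-command the reflexive — cannot bind it (Principle A).
— Max: possessor inside the subject DP of the clause headed by 'questioned'; does not c-command the reflexive — cannot bind it (Principle A).
— Max's assistant: subject of the clause headed by 'questioned'; c-commands the reflexive within its binding domain — allowed (Principle A).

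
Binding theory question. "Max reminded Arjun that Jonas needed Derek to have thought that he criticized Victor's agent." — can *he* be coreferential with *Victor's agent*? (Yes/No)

No

*he* is a pronoun; Principle B requires it to be free in its binding domain — the clause headed by 'criticized'.
— Victor's agent: object of the clause headed by 'criticized'; is c-commanded by the pronoun; coreference would bind this R-expression — blocked (Principle C).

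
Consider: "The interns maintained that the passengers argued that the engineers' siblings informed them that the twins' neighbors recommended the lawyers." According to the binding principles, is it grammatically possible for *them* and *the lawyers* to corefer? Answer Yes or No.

*them* is a pronoun; Principle B requires it to be free in its binding domain — the clause headed by 'informed'.
— the lawyers: object of the clause headed by 'recommended'; is c-commanded by the pronoun; coreference would bind this R-expression — blocked (Principle C).

No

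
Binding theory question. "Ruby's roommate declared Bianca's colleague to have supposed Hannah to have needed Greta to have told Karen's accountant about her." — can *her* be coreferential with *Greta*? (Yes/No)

*her* is a pronoun; Principle B requires it to be free in its binding domain — the clause headed by 'told'.
— Greta: subject of the clause headed by 'told'; c-commands the pronoun within its binding domain — blocked (Principle B).

No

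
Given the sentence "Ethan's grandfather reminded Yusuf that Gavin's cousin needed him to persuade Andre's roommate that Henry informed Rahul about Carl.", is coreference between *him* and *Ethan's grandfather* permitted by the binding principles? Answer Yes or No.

Yes

*him* is a pronoun; Principle B requires it to be free in its binding domain — the clause headed by 'needed'.
— Ethan's grandfather: subject of the matrix clause; c-commands the pronoun but lies outside its binding domain — allowed.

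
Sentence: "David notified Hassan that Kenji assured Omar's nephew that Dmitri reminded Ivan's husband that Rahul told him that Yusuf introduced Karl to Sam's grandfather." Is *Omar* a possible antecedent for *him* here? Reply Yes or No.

*him* is a pronoun; Principle B requires it to be free in its binding domain — the clause headed by 'told'.
— Omar: possessor inside the object DP of the clause headed by 'assured'; does not c-command the pronoun — Principle B does not apply; allowed.

Yes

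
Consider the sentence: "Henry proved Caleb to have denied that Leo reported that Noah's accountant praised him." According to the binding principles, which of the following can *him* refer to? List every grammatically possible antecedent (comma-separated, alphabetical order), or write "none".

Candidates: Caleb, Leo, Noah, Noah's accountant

Caleb, Leo, Noah

*him* is a pronoun; Principle B requires it to be free in its binding domain — the clause headed by 'praised'.
— Caleb: subject of the clause headed by 'denied'; c-commands the pronoun but lies outside its binding domain — allowed.
— Leo: subject of the clause headed by 'reported'; c-commands the pronoun but lies outside its binding domain — allowed.
— Noah: possessor inside the subject DP of the clause headed by 'praised'; does not c-command the pronoun — Principle B does not apply; allowed.
— Noah's accountant: subject of the clause headed by 'praised'; c-commands the pronoun within its binding domain — blocked (Principle B).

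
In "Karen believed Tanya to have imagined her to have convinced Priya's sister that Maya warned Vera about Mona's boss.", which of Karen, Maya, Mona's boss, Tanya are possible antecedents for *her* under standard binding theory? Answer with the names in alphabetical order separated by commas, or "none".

*her* is a pronoun; Principle B requires it to be free in its binding domain — the clause headed by 'imagined'.
— Karen: subject of the matrix clause; c-commands the pronoun but lies outside its binding domain — allowed.
— Maya: subject of the clause headed by 'warned'; is c-commanded by the pronoun; coreference would bind this R-expression — blocked (Principle C).
— Mona's boss: second object of the clause headed by 'warned'; is c-commanded by the pronoun; coreference would bind this R-expression — blocked (Principle C).
— Tanya: subject of the clause headed by 'imagined'; c-commands the pronoun within its binding domain — blocked (Principle B).

Karen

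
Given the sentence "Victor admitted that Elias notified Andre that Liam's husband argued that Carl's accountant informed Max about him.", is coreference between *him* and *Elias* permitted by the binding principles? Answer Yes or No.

*him* is a pronoun; Principle B requires it to be free in its binding domain — the clause headed by 'informed'.
— Elias: subject of the clause headed by 'notified'; c-commands the pronoun but lies outside its binding domain — allowed.

Yes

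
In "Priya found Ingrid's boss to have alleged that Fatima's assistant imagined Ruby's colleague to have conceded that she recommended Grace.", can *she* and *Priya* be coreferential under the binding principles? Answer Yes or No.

Yes

*Priya* is an R-expression; Principle C requires it to be free (not bound by any c-commanding expression).
— she: subject of the clause headed by 'recommended'; the pronoun does not c-command the R-expression — coreference allowed.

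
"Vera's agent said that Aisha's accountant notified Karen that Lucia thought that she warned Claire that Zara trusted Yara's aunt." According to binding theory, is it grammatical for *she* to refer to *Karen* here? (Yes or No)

Yes

*Karen* is an R-expression; Principle C requires it to be free (not bound by any c-commanding expression).
— she: subject of the clause headed by 'warned'; the pronoun does not c-command the R-expression — coreference allowed.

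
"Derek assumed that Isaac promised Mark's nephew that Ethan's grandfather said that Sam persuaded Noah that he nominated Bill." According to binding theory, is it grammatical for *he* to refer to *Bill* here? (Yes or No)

*Bill* is an R-expression; Principle C requires it to be free (not bound by any c-commanding expression).
— he: subject of the clause headed by 'nominated'; the pronoun c-commands the R-expression — coreference blocked (Principle C).

No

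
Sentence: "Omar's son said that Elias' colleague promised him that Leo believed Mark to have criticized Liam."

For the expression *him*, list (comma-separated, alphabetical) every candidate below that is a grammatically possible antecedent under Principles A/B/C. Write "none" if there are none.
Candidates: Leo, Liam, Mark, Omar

*him* is a pronoun; Principle B requires it to be free in its binding domain — the clause headed by 'promised'.
— Leo: subject of the clause headed by 'believed'; is c-commanded by the pronoun; coreference would bind this R-expression — blocked (Principle C).
— Liam: object of the clause headed by 'criticized'; is c-commanded by the pronoun; coreference would bind this R-expression — blocked (Principle C).
— Mark: subject of the clause headed by 'criticized'; is c-commanded by the pronoun; coreference would bind this R-expression — blocked (Principle C).
— Omar: possessor inside the subject DP of the matrix clause; does not c-command the pronoun — Principle B does not apply; allowed.

Omar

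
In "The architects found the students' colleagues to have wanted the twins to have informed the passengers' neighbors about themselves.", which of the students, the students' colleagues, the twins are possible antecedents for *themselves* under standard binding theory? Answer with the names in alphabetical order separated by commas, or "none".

the twins

*themselves* is a reflexive; Principle A requires it to be bound within its binding domain — the clause headed by 'informed'.
— the students: possessor inside the subject DP of the clause headed by 'wanted'; does not c-command the reflexive — cannot bind it (Principle A).
— the students' colleagues: subject of the clause headed by 'wanted'; c-commands the reflexive but lies outside its binding domain — cannot bind it (Principle A).
— the twins: subject of the clause headed by 'informed'; c-commands the reflexive within its binding domain — allowed (Principle A).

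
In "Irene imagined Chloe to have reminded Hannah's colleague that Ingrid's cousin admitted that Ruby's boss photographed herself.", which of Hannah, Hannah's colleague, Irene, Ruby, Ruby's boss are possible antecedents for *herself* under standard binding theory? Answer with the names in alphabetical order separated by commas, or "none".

Ruby's boss

*herself* is a reflexive; Principle A requires it to be bound within its binding domain — the clause headed by 'photographed'.
— Hannah: possessor inside the object DP of the clause headed by 'reminded'; does not c-command the reflexive — cannot bind it (Principle A).
— Hannah's colleague: object of the clause headed by 'reminded'; c-commands the reflexive but lies outside its binding domain — cannot bind it (Principle A).
— Irene: subject of the matrix clause; c-commands the reflexive but lies outside its binding domain — cannot bind it (Principle A).
— Ruby: possessor inside the subject DP of the clause headed by 'photographed'; does not c-command the reflexive — cannot bind it (Principle A).
— Ruby's boss: subject of the clause headed by 'photographed'; c-commands the reflexive within its binding domain — allowed (Principle A).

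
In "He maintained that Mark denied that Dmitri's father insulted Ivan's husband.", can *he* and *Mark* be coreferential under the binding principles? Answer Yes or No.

*Mark* is an R-expression; Principle C requires it to be free (not bound by any c-commanding expression).
— he: subject of the matrix clause; the pronoun c-commands the R-expression — coreference blocked (Principle C).

No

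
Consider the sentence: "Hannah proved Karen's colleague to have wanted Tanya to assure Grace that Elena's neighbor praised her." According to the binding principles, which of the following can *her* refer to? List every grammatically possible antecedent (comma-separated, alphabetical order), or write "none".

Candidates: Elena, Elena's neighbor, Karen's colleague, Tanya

*her* is a pronoun; Principle B requires it to be free in its binding domain — the clause headed by 'praised'.
— Elena: possessor inside the subject DP of the clause headed by 'praised'; does not c-command the pronoun — Principle B does not apply; allowed.
— Elena's neighbor: subject of the clause headed by 'praised'; c-commands the pronoun within its binding domain — blocked (Principle B).
— Karen's colleague: subject of the clause headed by 'wanted'; c-commands the pronoun but lies outside its binding domain — allowed.
— Tanya: subject of the clause headed by 'assure'; c-commands the pronoun but lies outside its binding domain — allowed.

Elena, Karen's colleague, Tanya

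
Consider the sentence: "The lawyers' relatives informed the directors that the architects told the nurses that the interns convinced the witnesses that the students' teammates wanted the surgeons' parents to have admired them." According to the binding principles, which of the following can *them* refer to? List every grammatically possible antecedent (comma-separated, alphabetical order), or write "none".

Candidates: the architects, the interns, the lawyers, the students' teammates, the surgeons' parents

the architects, the interns, the lawyers, the students' teammates

*them* is a pronoun; Principle B requires it to be free in its binding domain — the clause headed by 'admired'.
— the architects: subject of the clause headed by 'told'; c-commands the pronoun but lies outside its binding domain — allowed.
— the interns: subject of the clause headed by 'convinced'; c-commands the pronoun but lies outside its binding domain — allowed.
— the lawyers: possessor inside the subject DP of the matrix clause; does not c-command the pronoun — Principle B does not apply; allowed.
— the students' teammates: subject of the clause headed by 'wanted'; c-commands the pronoun but lies outside its binding domain — allowed.
— the surgeons' parents: subject of the clause headed by 'admired'; c-commands the pronoun within its binding domain — blocked (Principle B).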